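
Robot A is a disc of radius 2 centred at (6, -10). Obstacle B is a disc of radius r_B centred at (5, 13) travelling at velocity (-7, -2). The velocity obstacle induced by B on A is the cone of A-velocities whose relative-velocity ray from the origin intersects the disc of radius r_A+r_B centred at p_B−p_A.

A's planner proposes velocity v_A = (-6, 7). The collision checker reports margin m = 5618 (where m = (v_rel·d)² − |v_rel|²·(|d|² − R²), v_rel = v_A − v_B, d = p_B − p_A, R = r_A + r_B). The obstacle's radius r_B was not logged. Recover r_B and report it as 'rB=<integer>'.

m = 5618
d = (-1, 23);  v_rel = (1, 9),  |v_rel|² = 82
v_rel×d = (1)·(23) − (9)·(-1) = 32
since m = R²·82 − 32²:  R² = (1024 + 5618) / 82 = 81
R = √81 = 9  ⇒  r_B = 9 − 2 = 7

rB=7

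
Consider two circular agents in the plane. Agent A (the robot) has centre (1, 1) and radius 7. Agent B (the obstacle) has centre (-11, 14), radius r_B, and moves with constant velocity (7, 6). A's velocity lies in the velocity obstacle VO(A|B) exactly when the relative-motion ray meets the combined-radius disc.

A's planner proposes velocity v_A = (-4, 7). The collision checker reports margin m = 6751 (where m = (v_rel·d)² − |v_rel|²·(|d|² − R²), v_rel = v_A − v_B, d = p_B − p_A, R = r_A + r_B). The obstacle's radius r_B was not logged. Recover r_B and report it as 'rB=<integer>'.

m = 6751
d = (-12, 13);  v_rel = (-11, 1),  |v_rel|² = 122
v_rel×d = (-11)·(13) − (1)·(-12) = -131
since m = R²·122 − (-131)²:  R² = (17161 + 6751) / 122 = 196
R = √196 = 14  ⇒  r_B = 14 − 7 = 7

rB=7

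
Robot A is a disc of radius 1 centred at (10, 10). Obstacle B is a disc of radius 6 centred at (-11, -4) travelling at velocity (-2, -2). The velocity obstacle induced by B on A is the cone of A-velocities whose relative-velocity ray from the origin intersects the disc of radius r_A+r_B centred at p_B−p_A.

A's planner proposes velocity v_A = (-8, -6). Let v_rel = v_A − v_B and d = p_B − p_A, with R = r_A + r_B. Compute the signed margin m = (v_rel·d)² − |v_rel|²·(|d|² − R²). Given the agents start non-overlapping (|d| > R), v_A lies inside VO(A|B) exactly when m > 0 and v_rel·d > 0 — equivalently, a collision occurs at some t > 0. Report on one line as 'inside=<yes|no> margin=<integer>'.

d = (-21, -14),  |d|² = 637;  R = 1+6 = 7,  c = 637−7² = 588
v_rel = (-6, -4),  |v_rel|² = 52;  v_rel·d = (-6)·(-21) + (-4)·(-14) = 182
52·t² − 364·t + 588 = 0  ⇒  m = 182² − 52·588 = 2548
m = 2548 > 0,  v_rel·d = 182 > 0  ⇒  inside

inside=yes margin=2548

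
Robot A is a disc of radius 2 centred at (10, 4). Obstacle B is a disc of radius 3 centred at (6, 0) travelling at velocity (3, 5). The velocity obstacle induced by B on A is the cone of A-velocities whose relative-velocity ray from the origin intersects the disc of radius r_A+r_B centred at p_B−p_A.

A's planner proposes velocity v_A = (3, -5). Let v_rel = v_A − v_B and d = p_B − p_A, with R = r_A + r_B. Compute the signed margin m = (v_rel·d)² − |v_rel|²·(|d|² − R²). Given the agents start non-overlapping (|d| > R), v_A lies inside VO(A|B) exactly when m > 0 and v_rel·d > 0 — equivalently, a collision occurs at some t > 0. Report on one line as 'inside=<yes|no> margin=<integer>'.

d = (-4, -4),  |d|² = 32;  R = 2+3 = 5,  c = 32−5² = 7
v_rel = (0, -10),  |v_rel|² = 100;  v_rel·d = (0)·(-4) + (-10)·(-4) = 40
100·t² − 80·t + 7 = 0  ⇒  m = 40² − 100·7 = 900
m = 900 > 0,  v_rel·d = 40 > 0  ⇒  inside

inside=yes margin=900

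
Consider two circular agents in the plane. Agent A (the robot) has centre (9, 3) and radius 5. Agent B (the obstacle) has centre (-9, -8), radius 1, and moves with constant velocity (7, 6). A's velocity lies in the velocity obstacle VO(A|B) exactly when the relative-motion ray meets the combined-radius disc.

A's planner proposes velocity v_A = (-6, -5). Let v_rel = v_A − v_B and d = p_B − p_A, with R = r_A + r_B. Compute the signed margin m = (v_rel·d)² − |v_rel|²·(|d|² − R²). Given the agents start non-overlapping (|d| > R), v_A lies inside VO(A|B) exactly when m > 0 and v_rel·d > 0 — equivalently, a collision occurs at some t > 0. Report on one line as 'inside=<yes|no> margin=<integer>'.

d = (-18, -11),  |d|² = 445;  R = 5+1 = 6,  c = 445−6² = 409
v_rel = (-13, -11),  |v_rel|² = 290;  v_rel·d = (-13)·(-18) + (-11)·(-11) = 355
290·t² − 710·t + 409 = 0  ⇒  m = 355² − 290·409 = 7415
m = 7415 > 0,  v_rel·d = 355 > 0  ⇒  inside

inside=yes margin=7415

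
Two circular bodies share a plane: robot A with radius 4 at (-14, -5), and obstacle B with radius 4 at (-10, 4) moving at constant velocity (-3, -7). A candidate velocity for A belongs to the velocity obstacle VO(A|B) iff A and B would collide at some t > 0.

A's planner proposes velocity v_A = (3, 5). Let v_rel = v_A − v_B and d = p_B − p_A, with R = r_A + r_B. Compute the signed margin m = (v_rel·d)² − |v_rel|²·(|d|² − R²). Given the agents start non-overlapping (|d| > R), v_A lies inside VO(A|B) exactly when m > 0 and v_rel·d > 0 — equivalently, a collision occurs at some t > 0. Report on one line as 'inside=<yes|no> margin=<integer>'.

d = (4, 9),  |d|² = 97;  R = 4+4 = 8,  c = 97−8² = 33
v_rel = (6, 12),  |v_rel|² = 180;  v_rel·d = (6)·(4) + (12)·(9) = 132
180·t² − 264·t + 33 = 0  ⇒  m = 132² − 180·33 = 11484
m = 11484 > 0,  v_rel·d = 132 > 0  ⇒  inside

inside=yes margin=11484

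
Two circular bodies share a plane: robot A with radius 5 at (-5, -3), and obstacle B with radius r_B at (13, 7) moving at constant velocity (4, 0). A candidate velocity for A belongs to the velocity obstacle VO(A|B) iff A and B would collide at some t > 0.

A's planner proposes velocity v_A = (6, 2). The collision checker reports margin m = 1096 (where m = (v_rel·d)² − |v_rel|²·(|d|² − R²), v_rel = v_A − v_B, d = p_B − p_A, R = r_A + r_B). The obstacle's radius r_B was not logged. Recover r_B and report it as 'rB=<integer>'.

m = 1096
d = (18, 10);  v_rel = (2, 2),  |v_rel|² = 8
v_rel×d = (2)·(10) − (2)·(18) = -16
since m = R²·8 − (-16)²:  R² = (256 + 1096) / 8 = 169
R = √169 = 13  ⇒  r_B = 13 − 5 = 8

rB=8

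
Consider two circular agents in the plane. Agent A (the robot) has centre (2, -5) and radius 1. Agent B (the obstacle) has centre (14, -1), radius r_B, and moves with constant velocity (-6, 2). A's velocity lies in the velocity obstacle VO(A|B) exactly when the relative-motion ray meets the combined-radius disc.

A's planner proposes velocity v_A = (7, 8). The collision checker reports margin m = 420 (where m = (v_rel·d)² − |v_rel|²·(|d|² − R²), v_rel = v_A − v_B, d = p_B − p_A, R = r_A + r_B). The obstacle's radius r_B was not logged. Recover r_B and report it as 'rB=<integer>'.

m = 420
d = (12, 4);  v_rel = (13, 6),  |v_rel|² = 205
v_rel×d = (13)·(4) − (6)·(12) = -20
since m = R²·205 − (-20)²:  R² = (400 + 420) / 205 = 4
R = √4 = 2  ⇒  r_B = 2 − 1 = 1

rB=1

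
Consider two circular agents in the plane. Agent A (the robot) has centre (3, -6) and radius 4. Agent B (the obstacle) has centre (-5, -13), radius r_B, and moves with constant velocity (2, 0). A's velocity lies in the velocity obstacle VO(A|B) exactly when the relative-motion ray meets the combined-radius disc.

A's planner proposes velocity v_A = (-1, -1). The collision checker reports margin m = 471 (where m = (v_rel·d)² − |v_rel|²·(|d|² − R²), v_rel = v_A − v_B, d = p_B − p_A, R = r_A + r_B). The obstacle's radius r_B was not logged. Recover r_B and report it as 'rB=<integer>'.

m = 471
d = (-8, -7);  v_rel = (-3, -1),  |v_rel|² = 10
v_rel×d = (-3)·(-7) − (-1)·(-8) = 13
since m = R²·10 − 13²:  R² = (169 + 471) / 10 = 64
R = √64 = 8  ⇒  r_B = 8 − 4 = 4

rB=4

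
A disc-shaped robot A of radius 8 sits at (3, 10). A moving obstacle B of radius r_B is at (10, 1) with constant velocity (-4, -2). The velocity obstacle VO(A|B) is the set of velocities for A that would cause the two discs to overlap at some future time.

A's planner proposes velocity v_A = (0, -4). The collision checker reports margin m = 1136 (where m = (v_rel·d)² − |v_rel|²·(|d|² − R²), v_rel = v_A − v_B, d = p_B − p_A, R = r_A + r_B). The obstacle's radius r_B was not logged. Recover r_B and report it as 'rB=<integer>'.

m = 1136
d = (7, -9);  v_rel = (4, -2),  |v_rel|² = 20
v_rel×d = (4)·(-9) − (-2)·(7) = -22
since m = R²·20 − (-22)²:  R² = (484 + 1136) / 20 = 81
R = √81 = 9  ⇒  r_B = 9 − 8 = 1

rB=1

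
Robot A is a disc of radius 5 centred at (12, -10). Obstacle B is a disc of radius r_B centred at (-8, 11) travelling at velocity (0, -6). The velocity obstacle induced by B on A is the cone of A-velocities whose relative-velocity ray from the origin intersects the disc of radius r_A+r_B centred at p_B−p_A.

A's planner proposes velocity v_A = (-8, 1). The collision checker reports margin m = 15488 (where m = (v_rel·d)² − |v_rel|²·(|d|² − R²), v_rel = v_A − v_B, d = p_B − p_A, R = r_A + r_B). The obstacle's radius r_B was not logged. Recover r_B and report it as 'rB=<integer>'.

m = 15488
d = (-20, 21);  v_rel = (-8, 7),  |v_rel|² = 113
v_rel×d = (-8)·(21) − (7)·(-20) = -28
since m = R²·113 − (-28)²:  R² = (784 + 15488) / 113 = 144
R = √144 = 12  ⇒  r_B = 12 − 5 = 7

rB=7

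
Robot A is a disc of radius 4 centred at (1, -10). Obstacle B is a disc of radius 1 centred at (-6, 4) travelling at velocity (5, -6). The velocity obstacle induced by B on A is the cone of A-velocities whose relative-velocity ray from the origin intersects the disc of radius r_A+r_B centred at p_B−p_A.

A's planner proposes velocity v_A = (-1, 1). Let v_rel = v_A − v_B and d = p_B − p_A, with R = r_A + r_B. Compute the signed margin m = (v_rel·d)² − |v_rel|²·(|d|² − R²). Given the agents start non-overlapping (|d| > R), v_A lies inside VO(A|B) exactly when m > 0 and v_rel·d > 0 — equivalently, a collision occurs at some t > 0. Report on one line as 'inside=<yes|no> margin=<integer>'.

d = (-7, 14),  |d|² = 245;  R = 4+1 = 5,  c = 245−5² = 220
v_rel = (-6, 7),  |v_rel|² = 85;  v_rel·d = (-6)·(-7) + (7)·(14) = 140
85·t² − 280·t + 220 = 0  ⇒  m = 140² − 85·220 = 900
m = 900 > 0,  v_rel·d = 140 > 0  ⇒  inside

inside=yes margin=900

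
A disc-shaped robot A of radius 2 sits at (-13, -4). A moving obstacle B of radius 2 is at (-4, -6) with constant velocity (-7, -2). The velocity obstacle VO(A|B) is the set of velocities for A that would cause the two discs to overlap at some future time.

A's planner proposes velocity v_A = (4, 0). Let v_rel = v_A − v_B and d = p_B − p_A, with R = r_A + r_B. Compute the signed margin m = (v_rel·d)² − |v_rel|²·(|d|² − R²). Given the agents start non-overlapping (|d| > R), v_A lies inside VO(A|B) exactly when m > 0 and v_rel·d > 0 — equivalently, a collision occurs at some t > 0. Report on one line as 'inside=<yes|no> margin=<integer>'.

d = (9, -2),  |d|² = 85;  R = 2+2 = 4,  c = 85−4² = 69
v_rel = (11, 2),  |v_rel|² = 125;  v_rel·d = (11)·(9) + (2)·(-2) = 95
125·t² − 190·t + 69 = 0  ⇒  m = 95² − 125·69 = 400
m = 400 > 0,  v_rel·d = 95 > 0  ⇒  inside

inside=yes margin=400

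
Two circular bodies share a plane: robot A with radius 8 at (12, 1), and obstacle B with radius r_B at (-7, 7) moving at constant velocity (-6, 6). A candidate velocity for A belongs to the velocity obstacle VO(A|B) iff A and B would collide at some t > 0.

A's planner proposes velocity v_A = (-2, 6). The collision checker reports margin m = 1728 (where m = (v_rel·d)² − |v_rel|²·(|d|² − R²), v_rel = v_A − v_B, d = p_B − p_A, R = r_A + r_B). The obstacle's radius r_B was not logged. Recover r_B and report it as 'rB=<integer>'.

m = 1728
d = (-19, 6);  v_rel = (4, 0),  |v_rel|² = 16
v_rel×d = (4)·(6) − (0)·(-19) = 24
since m = R²·16 − 24²:  R² = (576 + 1728) / 16 = 144
R = √144 = 12  ⇒  r_B = 12 − 8 = 4

rB=4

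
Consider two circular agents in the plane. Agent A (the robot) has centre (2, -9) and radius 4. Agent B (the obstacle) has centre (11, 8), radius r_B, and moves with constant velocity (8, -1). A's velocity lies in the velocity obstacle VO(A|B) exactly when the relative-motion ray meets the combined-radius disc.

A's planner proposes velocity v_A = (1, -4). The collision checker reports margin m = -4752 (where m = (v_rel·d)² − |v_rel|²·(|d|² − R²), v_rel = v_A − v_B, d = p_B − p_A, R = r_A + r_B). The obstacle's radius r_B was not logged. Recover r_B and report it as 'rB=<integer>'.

m = -4752
d = (9, 17);  v_rel = (-7, -3),  |v_rel|² = 58
v_rel×d = (-7)·(17) − (-3)·(9) = -92
since m = R²·58 − (-92)²:  R² = (8464 + -4752) / 58 = 64
R = √64 = 8  ⇒  r_B = 8 − 4 = 4

rB=4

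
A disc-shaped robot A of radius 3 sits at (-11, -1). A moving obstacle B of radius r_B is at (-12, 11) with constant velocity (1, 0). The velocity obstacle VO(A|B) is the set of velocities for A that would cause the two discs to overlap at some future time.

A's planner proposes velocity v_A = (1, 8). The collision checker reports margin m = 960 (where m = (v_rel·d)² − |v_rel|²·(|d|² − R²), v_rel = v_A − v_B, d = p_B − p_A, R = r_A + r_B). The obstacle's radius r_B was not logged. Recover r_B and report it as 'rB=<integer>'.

m = 960
d = (-1, 12);  v_rel = (0, 8),  |v_rel|² = 64
v_rel×d = (0)·(12) − (8)·(-1) = 8
since m = R²·64 − 8²:  R² = (64 + 960) / 64 = 16
R = √16 = 4  ⇒  r_B = 4 − 3 = 1

rB=1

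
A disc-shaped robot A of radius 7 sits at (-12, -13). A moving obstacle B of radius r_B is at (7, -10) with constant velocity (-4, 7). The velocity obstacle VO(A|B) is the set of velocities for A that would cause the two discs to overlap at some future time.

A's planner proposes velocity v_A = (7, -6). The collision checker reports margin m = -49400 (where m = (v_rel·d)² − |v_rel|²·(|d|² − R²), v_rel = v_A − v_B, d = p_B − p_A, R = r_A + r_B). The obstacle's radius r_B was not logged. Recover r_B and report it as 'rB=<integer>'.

m = -49400
d = (19, 3);  v_rel = (11, -13),  |v_rel|² = 290
v_rel×d = (11)·(3) − (-13)·(19) = 280
since m = R²·290 − 280²:  R² = (78400 + -49400) / 290 = 100
R = √100 = 10  ⇒  r_B = 10 − 7 = 3

rB=3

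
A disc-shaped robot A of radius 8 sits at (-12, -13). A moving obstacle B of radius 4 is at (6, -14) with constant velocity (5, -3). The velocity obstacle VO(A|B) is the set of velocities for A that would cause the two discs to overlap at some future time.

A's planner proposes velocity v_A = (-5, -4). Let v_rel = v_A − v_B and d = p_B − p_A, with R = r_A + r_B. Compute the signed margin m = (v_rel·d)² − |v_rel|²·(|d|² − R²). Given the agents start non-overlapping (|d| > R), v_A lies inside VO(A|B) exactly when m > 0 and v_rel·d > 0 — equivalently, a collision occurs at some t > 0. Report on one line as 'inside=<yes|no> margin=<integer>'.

d = (18, -1),  |d|² = 325;  R = 8+4 = 12,  c = 325−12² = 181
v_rel = (-10, -1),  |v_rel|² = 101;  v_rel·d = (-10)·(18) + (-1)·(-1) = -179
101·t² + 358·t + 181 = 0  ⇒  m = (-179)² − 101·181 = 13760
m = 13760 > 0,  v_rel·d = -179 < 0  ⇒  outside

inside=no margin=13760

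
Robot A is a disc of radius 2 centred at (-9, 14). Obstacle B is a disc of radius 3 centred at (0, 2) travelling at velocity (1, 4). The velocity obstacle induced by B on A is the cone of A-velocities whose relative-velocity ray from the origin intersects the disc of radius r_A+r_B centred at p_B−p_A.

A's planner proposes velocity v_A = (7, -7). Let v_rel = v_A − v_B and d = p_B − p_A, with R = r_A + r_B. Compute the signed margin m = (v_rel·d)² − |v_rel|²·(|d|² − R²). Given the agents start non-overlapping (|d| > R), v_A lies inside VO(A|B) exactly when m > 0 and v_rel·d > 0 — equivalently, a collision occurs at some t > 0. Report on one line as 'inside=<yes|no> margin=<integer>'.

d = (9, -12),  |d|² = 225;  R = 2+3 = 5,  c = 225−5² = 200
v_rel = (6, -11),  |v_rel|² = 157;  v_rel·d = (6)·(9) + (-11)·(-12) = 186
157·t² − 372·t + 200 = 0  ⇒  m = 186² − 157·200 = 3196
m = 3196 > 0,  v_rel·d = 186 > 0  ⇒  inside

inside=yes margin=3196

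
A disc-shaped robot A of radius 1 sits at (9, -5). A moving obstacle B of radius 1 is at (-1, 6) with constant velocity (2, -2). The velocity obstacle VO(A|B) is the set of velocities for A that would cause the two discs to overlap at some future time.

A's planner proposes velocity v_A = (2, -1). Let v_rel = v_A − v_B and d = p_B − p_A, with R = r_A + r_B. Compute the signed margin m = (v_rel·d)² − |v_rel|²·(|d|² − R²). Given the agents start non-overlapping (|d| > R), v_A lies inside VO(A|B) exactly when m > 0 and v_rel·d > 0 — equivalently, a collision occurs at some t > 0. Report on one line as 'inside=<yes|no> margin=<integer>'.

d = (-10, 11),  |d|² = 221;  R = 1+1 = 2,  c = 221−2² = 217
v_rel = (0, 1),  |v_rel|² = 1;  v_rel·d = (0)·(-10) + (1)·(11) = 11
1·t² − 22·t + 217 = 0  ⇒  m = 11² − 1·217 = -96
m = -96 < 0,  v_rel·d = 11 > 0  ⇒  outside

inside=no margin=-96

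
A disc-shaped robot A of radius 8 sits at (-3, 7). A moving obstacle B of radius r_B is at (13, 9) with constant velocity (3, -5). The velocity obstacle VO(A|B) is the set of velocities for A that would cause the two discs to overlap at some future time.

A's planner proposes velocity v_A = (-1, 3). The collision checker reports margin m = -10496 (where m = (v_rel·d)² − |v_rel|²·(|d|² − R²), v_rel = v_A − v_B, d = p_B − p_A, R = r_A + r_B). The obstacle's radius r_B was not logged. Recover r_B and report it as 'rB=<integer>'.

m = -10496
d = (16, 2);  v_rel = (-4, 8),  |v_rel|² = 80
v_rel×d = (-4)·(2) − (8)·(16) = -136
since m = R²·80 − (-136)²:  R² = (18496 + -10496) / 80 = 100
R = √100 = 10  ⇒  r_B = 10 − 8 = 2

rB=2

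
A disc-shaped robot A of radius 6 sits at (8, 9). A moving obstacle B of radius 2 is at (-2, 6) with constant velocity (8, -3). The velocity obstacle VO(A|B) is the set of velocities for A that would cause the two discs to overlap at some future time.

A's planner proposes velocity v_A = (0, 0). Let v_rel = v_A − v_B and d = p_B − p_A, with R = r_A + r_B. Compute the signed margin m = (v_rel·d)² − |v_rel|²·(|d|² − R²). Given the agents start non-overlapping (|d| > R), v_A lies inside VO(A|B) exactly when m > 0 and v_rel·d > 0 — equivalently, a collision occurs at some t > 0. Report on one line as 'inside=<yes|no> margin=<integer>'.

d = (-10, -3),  |d|² = 109;  R = 6+2 = 8,  c = 109−8² = 45
v_rel = (-8, 3),  |v_rel|² = 73;  v_rel·d = (-8)·(-10) + (3)·(-3) = 71
73·t² − 142·t + 45 = 0  ⇒  m = 71² − 73·45 = 1756
m = 1756 > 0,  v_rel·d = 71 > 0  ⇒  inside

inside=yes margin=1756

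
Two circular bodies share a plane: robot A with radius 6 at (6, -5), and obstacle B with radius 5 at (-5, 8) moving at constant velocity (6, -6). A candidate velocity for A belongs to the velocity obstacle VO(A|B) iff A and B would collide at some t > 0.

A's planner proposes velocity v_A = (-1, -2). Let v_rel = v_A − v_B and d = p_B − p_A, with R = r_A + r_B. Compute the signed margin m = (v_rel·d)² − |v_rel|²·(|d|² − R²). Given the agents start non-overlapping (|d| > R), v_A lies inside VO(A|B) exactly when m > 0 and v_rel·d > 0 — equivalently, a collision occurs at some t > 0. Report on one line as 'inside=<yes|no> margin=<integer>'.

d = (-11, 13),  |d|² = 290;  R = 6+5 = 11,  c = 290−11² = 169
v_rel = (-7, 4),  |v_rel|² = 65;  v_rel·d = (-7)·(-11) + (4)·(13) = 129
65·t² − 258·t + 169 = 0  ⇒  m = 129² − 65·169 = 5656
m = 5656 > 0,  v_rel·d = 129 > 0  ⇒  inside

inside=yes margin=5656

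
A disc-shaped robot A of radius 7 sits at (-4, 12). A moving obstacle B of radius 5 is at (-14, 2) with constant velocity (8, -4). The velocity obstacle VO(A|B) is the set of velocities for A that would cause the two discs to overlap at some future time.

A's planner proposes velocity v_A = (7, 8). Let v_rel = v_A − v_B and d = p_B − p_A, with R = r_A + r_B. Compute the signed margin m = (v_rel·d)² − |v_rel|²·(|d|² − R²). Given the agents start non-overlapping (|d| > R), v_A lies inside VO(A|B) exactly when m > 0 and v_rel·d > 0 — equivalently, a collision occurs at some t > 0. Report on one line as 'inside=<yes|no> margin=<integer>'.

d = (-10, -10),  |d|² = 200;  R = 7+5 = 12,  c = 200−12² = 56
v_rel = (-1, 12),  |v_rel|² = 145;  v_rel·d = (-1)·(-10) + (12)·(-10) = -110
145·t² + 220·t + 56 = 0  ⇒  m = (-110)² − 145·56 = 3980
m = 3980 > 0,  v_rel·d = -110 < 0  ⇒  outside

inside=no margin=3980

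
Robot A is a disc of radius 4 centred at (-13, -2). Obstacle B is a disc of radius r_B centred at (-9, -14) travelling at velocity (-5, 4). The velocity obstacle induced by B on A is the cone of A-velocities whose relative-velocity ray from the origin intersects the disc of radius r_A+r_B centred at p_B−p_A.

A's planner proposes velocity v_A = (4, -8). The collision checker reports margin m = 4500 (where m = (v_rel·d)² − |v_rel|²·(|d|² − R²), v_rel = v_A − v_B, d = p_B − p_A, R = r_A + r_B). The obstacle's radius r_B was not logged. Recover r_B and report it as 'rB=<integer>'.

m = 4500
d = (4, -12);  v_rel = (9, -12),  |v_rel|² = 225
v_rel×d = (9)·(-12) − (-12)·(4) = -60
since m = R²·225 − (-60)²:  R² = (3600 + 4500) / 225 = 36
R = √36 = 6  ⇒  r_B = 6 − 4 = 2

rB=2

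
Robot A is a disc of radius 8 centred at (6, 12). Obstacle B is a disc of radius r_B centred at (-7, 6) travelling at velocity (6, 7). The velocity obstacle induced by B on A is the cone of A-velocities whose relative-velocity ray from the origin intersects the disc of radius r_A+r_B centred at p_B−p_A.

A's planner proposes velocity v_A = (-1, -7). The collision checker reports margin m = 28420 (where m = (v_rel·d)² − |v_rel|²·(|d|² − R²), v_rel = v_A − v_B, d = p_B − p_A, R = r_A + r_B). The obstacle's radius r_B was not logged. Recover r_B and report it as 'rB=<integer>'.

m = 28420
d = (-13, -6);  v_rel = (-7, -14),  |v_rel|² = 245
v_rel×d = (-7)·(-6) − (-14)·(-13) = -140
since m = R²·245 − (-140)²:  R² = (19600 + 28420) / 245 = 196
R = √196 = 14  ⇒  r_B = 14 − 8 = 6

rB=6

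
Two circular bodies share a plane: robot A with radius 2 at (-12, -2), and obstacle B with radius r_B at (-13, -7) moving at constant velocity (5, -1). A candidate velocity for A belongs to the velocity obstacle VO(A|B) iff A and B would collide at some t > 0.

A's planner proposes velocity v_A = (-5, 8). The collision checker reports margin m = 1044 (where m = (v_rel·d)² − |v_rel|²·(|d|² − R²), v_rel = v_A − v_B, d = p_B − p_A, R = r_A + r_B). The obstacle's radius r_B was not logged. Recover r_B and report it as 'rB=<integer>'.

m = 1044
d = (-1, -5);  v_rel = (-10, 9),  |v_rel|² = 181
v_rel×d = (-10)·(-5) − (9)·(-1) = 59
since m = R²·181 − 59²:  R² = (3481 + 1044) / 181 = 25
R = √25 = 5  ⇒  r_B = 5 − 2 = 3

rB=3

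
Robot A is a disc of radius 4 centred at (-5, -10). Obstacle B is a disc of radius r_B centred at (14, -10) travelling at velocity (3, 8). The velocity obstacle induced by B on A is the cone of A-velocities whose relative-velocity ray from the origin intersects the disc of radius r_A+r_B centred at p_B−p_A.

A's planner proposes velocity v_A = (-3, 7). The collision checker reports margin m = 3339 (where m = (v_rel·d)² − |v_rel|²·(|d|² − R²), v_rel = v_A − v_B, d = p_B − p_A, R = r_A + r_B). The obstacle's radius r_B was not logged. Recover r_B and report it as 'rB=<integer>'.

m = 3339
d = (19, 0);  v_rel = (-6, -1),  |v_rel|² = 37
v_rel×d = (-6)·(0) − (-1)·(19) = 19
since m = R²·37 − 19²:  R² = (361 + 3339) / 37 = 100
R = √100 = 10  ⇒  r_B = 10 − 4 = 6

rB=6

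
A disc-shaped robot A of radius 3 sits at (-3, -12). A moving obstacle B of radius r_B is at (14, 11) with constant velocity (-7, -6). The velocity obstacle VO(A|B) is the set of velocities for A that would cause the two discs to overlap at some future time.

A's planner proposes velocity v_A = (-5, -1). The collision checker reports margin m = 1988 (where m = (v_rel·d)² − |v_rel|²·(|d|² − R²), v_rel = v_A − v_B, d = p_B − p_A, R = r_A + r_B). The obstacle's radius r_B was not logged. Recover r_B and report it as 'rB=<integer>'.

m = 1988
d = (17, 23);  v_rel = (2, 5),  |v_rel|² = 29
v_rel×d = (2)·(23) − (5)·(17) = -39
since m = R²·29 − (-39)²:  R² = (1521 + 1988) / 29 = 121
R = √121 = 11  ⇒  r_B = 11 − 3 = 8

rB=8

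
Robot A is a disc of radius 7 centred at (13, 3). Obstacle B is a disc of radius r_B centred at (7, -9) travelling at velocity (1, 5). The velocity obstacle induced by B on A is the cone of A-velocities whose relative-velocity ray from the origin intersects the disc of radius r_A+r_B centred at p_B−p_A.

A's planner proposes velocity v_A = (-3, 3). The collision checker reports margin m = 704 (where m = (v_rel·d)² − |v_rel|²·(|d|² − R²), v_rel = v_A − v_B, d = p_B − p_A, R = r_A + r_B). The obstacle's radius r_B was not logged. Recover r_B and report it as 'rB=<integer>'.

m = 704
d = (-6, -12);  v_rel = (-4, -2),  |v_rel|² = 20
v_rel×d = (-4)·(-12) − (-2)·(-6) = 36
since m = R²·20 − 36²:  R² = (1296 + 704) / 20 = 100
R = √100 = 10  ⇒  r_B = 10 − 7 = 3

rB=3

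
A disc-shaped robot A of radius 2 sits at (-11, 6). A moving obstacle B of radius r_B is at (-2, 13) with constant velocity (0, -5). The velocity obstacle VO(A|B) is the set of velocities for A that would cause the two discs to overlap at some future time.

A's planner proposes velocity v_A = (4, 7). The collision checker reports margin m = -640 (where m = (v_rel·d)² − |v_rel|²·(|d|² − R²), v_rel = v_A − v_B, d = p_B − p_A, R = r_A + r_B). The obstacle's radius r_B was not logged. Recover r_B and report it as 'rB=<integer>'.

m = -640
d = (9, 7);  v_rel = (4, 12),  |v_rel|² = 160
v_rel×d = (4)·(7) − (12)·(9) = -80
since m = R²·160 − (-80)²:  R² = (6400 + -640) / 160 = 36
R = √36 = 6  ⇒  r_B = 6 − 2 = 4

rB=4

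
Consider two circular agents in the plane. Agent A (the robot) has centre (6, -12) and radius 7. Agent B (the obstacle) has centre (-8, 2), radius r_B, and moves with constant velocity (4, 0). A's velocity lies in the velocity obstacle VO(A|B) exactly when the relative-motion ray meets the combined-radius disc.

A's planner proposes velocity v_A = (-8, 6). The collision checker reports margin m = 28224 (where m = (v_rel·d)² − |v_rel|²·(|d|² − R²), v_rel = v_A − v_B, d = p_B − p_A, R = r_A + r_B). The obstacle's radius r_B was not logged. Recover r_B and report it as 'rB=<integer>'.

m = 28224
d = (-14, 14);  v_rel = (-12, 6),  |v_rel|² = 180
v_rel×d = (-12)·(14) − (6)·(-14) = -84
since m = R²·180 − (-84)²:  R² = (7056 + 28224) / 180 = 196
R = √196 = 14  ⇒  r_B = 14 − 7 = 7

rB=7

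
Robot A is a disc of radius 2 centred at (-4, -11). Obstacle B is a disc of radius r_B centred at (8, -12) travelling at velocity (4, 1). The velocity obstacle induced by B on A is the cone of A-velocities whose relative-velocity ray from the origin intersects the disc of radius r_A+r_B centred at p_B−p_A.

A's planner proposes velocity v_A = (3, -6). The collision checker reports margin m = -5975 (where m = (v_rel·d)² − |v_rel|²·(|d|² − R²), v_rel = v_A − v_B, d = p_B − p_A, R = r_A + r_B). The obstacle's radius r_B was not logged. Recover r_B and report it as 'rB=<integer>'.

m = -5975
d = (12, -1);  v_rel = (-1, -7),  |v_rel|² = 50
v_rel×d = (-1)·(-1) − (-7)·(12) = 85
since m = R²·50 − 85²:  R² = (7225 + -5975) / 50 = 25
R = √25 = 5  ⇒  r_B = 5 − 2 = 3

rB=3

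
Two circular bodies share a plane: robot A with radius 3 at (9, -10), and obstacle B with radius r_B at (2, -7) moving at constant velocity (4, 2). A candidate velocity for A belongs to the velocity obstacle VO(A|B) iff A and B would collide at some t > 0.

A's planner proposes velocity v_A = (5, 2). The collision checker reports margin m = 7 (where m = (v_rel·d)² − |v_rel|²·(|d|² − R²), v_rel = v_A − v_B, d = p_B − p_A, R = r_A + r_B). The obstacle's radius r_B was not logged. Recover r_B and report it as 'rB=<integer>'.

m = 7
d = (-7, 3);  v_rel = (1, 0),  |v_rel|² = 1
v_rel×d = (1)·(3) − (0)·(-7) = 3
since m = R²·1 − 3²:  R² = (9 + 7) / 1 = 16
R = √16 = 4  ⇒  r_B = 4 − 3 = 1

rB=1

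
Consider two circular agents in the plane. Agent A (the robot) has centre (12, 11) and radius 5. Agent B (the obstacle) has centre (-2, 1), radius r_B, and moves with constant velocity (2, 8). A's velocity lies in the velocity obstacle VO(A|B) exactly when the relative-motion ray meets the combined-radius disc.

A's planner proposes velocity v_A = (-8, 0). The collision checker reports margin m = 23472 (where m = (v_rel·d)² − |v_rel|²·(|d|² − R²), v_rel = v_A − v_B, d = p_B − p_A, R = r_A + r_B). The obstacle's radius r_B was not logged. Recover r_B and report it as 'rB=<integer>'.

m = 23472
d = (-14, -10);  v_rel = (-10, -8),  |v_rel|² = 164
v_rel×d = (-10)·(-10) − (-8)·(-14) = -12
since m = R²·164 − (-12)²:  R² = (144 + 23472) / 164 = 144
R = √144 = 12  ⇒  r_B = 12 − 5 = 7

rB=7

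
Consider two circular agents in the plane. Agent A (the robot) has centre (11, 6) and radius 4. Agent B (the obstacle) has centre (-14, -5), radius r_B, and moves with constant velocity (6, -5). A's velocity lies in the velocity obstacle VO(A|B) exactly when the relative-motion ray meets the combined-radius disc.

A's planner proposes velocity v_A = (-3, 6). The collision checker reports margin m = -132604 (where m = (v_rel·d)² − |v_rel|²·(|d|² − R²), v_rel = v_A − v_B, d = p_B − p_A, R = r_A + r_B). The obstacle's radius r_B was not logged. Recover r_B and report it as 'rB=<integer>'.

m = -132604
d = (-25, -11);  v_rel = (-9, 11),  |v_rel|² = 202
v_rel×d = (-9)·(-11) − (11)·(-25) = 374
since m = R²·202 − 374²:  R² = (139876 + -132604) / 202 = 36
R = √36 = 6  ⇒  r_B = 6 − 4 = 2

rB=2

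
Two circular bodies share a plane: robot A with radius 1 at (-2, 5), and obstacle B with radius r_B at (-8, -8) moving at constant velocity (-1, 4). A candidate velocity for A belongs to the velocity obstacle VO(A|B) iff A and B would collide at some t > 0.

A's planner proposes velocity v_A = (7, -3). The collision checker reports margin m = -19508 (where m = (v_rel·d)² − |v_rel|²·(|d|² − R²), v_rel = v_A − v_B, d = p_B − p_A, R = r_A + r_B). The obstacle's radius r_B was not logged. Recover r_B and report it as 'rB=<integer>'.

m = -19508
d = (-6, -13);  v_rel = (8, -7),  |v_rel|² = 113
v_rel×d = (8)·(-13) − (-7)·(-6) = -146
since m = R²·113 − (-146)²:  R² = (21316 + -19508) / 113 = 16
R = √16 = 4  ⇒  r_B = 4 − 1 = 3

rB=3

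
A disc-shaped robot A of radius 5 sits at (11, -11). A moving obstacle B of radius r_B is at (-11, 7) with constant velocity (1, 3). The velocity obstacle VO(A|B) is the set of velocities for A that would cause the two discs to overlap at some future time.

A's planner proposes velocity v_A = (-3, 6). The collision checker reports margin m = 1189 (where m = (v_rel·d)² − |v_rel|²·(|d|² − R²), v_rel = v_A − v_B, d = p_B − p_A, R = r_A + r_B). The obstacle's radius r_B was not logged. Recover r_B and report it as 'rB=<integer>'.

m = 1189
d = (-22, 18);  v_rel = (-4, 3),  |v_rel|² = 25
v_rel×d = (-4)·(18) − (3)·(-22) = -6
since m = R²·25 − (-6)²:  R² = (36 + 1189) / 25 = 49
R = √49 = 7  ⇒  r_B = 7 − 5 = 2

rB=2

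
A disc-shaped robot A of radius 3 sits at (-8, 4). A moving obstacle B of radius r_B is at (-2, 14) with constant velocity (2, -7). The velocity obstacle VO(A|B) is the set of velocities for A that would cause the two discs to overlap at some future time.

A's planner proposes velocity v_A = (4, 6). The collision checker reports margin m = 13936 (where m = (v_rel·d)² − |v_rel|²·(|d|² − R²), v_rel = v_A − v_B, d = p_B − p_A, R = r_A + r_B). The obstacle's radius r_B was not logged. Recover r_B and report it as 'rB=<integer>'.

m = 13936
d = (6, 10);  v_rel = (2, 13),  |v_rel|² = 173
v_rel×d = (2)·(10) − (13)·(6) = -58
since m = R²·173 − (-58)²:  R² = (3364 + 13936) / 173 = 100
R = √100 = 10  ⇒  r_B = 10 − 3 = 7

rB=7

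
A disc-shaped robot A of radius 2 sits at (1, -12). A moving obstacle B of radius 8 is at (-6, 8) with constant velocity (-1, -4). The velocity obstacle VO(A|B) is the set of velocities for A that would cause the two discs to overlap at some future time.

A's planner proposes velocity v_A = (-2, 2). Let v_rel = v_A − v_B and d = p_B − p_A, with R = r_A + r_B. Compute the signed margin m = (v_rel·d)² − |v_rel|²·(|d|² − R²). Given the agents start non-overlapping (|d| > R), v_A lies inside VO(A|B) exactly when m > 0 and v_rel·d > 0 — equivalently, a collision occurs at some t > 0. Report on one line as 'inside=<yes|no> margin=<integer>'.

d = (-7, 20),  |d|² = 449;  R = 2+8 = 10,  c = 449−10² = 349
v_rel = (-1, 6),  |v_rel|² = 37;  v_rel·d = (-1)·(-7) + (6)·(20) = 127
37·t² − 254·t + 349 = 0  ⇒  m = 127² − 37·349 = 3216
m = 3216 > 0,  v_rel·d = 127 > 0  ⇒  inside

inside=yes margin=3216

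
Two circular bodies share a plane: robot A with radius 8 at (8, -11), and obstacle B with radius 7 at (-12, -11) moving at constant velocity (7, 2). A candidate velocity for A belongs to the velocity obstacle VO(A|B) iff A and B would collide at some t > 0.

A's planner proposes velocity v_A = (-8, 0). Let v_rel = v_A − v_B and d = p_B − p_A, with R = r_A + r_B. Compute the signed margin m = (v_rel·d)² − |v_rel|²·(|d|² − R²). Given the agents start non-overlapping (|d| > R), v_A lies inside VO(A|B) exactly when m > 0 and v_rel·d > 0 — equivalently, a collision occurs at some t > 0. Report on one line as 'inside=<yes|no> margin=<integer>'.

d = (-20, 0),  |d|² = 400;  R = 8+7 = 15,  c = 400−15² = 175
v_rel = (-15, -2),  |v_rel|² = 229;  v_rel·d = (-15)·(-20) + (-2)·(0) = 300
229·t² − 600·t + 175 = 0  ⇒  m = 300² − 229·175 = 49925
m = 49925 > 0,  v_rel·d = 300 > 0  ⇒  inside

inside=yes margin=49925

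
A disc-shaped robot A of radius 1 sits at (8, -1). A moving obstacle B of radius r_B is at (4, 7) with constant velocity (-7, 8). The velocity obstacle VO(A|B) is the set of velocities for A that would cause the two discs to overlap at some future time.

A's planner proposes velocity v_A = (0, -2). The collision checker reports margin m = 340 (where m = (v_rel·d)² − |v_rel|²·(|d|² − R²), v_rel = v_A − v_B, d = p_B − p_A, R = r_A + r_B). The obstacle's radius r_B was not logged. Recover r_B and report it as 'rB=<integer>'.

m = 340
d = (-4, 8);  v_rel = (7, -10),  |v_rel|² = 149
v_rel×d = (7)·(8) − (-10)·(-4) = 16
since m = R²·149 − 16²:  R² = (256 + 340) / 149 = 4
R = √4 = 2  ⇒  r_B = 2 − 1 = 1

rB=1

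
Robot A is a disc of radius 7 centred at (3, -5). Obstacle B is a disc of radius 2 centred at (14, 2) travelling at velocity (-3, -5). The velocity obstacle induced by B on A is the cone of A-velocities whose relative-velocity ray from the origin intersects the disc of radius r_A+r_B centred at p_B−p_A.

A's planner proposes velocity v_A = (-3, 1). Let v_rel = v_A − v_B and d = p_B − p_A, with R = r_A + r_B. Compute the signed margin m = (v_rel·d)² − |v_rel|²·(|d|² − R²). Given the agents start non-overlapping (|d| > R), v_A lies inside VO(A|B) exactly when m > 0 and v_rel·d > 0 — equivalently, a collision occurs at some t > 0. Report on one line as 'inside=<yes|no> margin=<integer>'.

d = (11, 7),  |d|² = 170;  R = 7+2 = 9,  c = 170−9² = 89
v_rel = (0, 6),  |v_rel|² = 36;  v_rel·d = (0)·(11) + (6)·(7) = 42
36·t² − 84·t + 89 = 0  ⇒  m = 42² − 36·89 = -1440
m = -1440 < 0,  v_rel·d = 42 > 0  ⇒  outside

inside=no margin=-1440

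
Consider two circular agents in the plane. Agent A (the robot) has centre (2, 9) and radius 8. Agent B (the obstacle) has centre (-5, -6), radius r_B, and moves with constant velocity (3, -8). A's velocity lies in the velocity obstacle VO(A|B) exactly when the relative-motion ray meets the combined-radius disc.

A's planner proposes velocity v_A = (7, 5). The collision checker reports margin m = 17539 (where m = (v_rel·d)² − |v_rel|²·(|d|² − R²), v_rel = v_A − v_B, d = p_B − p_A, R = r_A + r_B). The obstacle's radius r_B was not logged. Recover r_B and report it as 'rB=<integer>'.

m = 17539
d = (-7, -15);  v_rel = (4, 13),  |v_rel|² = 185
v_rel×d = (4)·(-15) − (13)·(-7) = 31
since m = R²·185 − 31²:  R² = (961 + 17539) / 185 = 100
R = √100 = 10  ⇒  r_B = 10 − 8 = 2

rB=2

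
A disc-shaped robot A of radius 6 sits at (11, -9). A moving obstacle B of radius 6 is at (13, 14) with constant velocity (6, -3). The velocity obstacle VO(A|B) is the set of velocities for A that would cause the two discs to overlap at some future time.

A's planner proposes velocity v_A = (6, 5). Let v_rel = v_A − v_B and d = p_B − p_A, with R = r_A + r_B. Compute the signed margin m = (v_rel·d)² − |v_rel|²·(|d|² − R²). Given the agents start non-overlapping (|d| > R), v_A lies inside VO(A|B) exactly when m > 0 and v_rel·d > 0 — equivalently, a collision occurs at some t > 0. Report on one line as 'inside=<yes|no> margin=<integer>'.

d = (2, 23),  |d|² = 533;  R = 6+6 = 12,  c = 533−12² = 389
v_rel = (0, 8),  |v_rel|² = 64;  v_rel·d = (0)·(2) + (8)·(23) = 184
64·t² − 368·t + 389 = 0  ⇒  m = 184² − 64·389 = 8960
m = 8960 > 0,  v_rel·d = 184 > 0  ⇒  inside

inside=yes margin=8960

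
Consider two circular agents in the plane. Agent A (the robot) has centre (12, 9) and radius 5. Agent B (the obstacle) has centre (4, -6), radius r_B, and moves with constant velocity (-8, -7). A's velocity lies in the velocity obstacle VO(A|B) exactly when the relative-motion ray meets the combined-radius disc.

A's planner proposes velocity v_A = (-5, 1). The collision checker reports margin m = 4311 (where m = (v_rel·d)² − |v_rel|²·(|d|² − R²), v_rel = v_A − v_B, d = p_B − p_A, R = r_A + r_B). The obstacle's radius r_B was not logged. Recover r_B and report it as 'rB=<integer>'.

m = 4311
d = (-8, -15);  v_rel = (3, 8),  |v_rel|² = 73
v_rel×d = (3)·(-15) − (8)·(-8) = 19
since m = R²·73 − 19²:  R² = (361 + 4311) / 73 = 64
R = √64 = 8  ⇒  r_B = 8 − 5 = 3

rB=3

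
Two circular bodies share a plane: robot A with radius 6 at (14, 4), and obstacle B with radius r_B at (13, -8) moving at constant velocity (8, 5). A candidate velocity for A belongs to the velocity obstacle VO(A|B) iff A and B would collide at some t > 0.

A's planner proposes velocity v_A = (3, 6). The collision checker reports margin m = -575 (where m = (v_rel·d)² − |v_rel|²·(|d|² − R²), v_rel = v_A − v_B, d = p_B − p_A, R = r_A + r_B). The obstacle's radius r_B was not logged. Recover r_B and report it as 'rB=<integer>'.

m = -575
d = (-1, -12);  v_rel = (-5, 1),  |v_rel|² = 26
v_rel×d = (-5)·(-12) − (1)·(-1) = 61
since m = R²·26 − 61²:  R² = (3721 + -575) / 26 = 121
R = √121 = 11  ⇒  r_B = 11 − 6 = 5

rB=5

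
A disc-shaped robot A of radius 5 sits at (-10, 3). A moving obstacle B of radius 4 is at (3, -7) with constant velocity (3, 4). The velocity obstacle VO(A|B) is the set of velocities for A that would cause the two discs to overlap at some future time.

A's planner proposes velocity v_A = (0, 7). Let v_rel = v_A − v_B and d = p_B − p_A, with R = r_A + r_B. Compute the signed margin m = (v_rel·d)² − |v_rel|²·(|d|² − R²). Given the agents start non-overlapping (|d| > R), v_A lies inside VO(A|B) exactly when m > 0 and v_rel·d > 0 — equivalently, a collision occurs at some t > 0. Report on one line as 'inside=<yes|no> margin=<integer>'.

d = (13, -10),  |d|² = 269;  R = 5+4 = 9,  c = 269−9² = 188
v_rel = (-3, 3),  |v_rel|² = 18;  v_rel·d = (-3)·(13) + (3)·(-10) = -69
18·t² + 138·t + 188 = 0  ⇒  m = (-69)² − 18·188 = 1377
m = 1377 > 0,  v_rel·d = -69 < 0  ⇒  outside

inside=no margin=1377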